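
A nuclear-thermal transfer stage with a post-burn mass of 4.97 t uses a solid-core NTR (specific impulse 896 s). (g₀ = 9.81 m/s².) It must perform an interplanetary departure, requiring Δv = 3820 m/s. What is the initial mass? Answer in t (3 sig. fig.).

v_e = Isp · g₀ = 896 × 9.81 = 8789.8 m/s.
Using Δv = v_e ln(m₀/m_f): m₀/m_f = exp(Δv / v_e) = exp(3820 / 8789.8) = exp(0.4346) = 1.5443.
m₀ = m_f × 1.5443 = 4.97 × 1.5443 = 7.67517 t.

initial mass ≈ 7.68 t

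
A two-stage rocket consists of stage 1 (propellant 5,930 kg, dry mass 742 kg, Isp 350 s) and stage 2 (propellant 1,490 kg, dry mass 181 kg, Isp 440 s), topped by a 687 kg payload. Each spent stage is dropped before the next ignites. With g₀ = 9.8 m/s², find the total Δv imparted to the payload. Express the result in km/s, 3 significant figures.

Δv ≈ 7.98 km/s

Ignition mass of stage 1 = 5,930+742 + 1,490+181 + 687 = 9,030 kg.
Stage 1: m₀ = 9,030 kg, m_f = 9,030 − 5,930 = 3,100 kg; Δv = 350×9.8×ln(2.913) = 3430.0×1.0692 ≈ 3667 m/s.
Stage 2: m₀ = 2,358 kg, m_f = 2,358 − 1,490 = 868 kg; Δv = 440×9.8×ln(2.717) = 4312.0×0.9994 ≈ 4309 m/s.
Total Δv = 3667 + 4309 = 7976 m/s.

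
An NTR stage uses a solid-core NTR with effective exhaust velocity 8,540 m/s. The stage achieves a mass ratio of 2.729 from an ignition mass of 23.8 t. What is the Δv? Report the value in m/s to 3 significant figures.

Δv = v_e · ln(2.729) = 8540.0 × 1.0039 ≈ 8573.6 m/s.

Δv ≈ 8570 m/s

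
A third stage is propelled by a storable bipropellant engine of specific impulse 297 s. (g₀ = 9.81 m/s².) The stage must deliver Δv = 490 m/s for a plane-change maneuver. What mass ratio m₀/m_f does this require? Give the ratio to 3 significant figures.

v_e = Isp · g₀ = 297 × 9.81 = 2913.6 m/s.
m₀/m_f = exp(Δv / v_e) = exp(490 / 2913.6) = exp(0.1682) = 1.1831.

mass ratio ≈ 1.18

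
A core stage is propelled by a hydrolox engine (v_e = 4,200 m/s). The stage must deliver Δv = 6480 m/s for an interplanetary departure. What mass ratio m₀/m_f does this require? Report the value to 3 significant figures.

mass ratio ≈ 4.68

Using Δv = v_e ln(m₀/m_f): m₀/m_f = exp(Δv / v_e) = exp(6480 / 4200.0) = exp(1.5429) = 4.6779.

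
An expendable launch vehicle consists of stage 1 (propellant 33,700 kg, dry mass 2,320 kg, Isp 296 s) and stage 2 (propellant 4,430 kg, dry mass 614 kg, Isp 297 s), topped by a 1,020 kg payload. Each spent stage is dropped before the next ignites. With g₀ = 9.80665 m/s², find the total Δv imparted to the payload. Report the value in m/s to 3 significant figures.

Δv ≈ 8500 m/s

Ignition mass of stage 1 = 33,700+2,320 + 4,430+614 + 1,020 = 42,084 kg.
Stage 1: m₀ = 42,084 kg, m_f = 42,084 − 33,700 = 8,384 kg; Δv = 296×9.80665×ln(5.02) = 2902.8×1.6133 ≈ 4683 m/s.
Stage 2: m₀ = 6,064 kg, m_f = 6,064 − 4,430 = 1,634 kg; Δv = 297×9.80665×ln(3.711) = 2912.6×1.3113 ≈ 3819 m/s.
Total Δv = 4683 + 3819 = 8502 m/s.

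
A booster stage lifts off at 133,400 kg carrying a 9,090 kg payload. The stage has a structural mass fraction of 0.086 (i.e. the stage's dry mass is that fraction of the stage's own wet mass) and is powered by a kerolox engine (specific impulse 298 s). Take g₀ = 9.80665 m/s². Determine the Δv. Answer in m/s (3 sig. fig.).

Stage wet mass = m₀ − payload = 133,400 − 9,090 = 124,310 kg.
Stage dry mass = ε × stage wet mass = 0.086 × 124,310 = 10,690.7 kg.
Burnout mass m_f = stage dry + payload = 10,690.7 + 9,090 = 19,780.7 kg.
v_e = Isp · g₀ = 298 × 9.80665 = 2922.4 m/s.
Δv = v_e · ln(133,400/19,780.7) = 2922.4 × ln(6.744) = 2922.4 × 1.9086 ≈ 5578 m/s.

Δv ≈ 5580 m/s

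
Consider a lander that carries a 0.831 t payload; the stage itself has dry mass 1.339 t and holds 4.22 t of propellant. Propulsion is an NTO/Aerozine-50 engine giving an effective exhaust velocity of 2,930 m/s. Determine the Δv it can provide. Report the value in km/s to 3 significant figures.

m₀ = payload + dry + propellant = 0.831 + 1.339 + 4.22 = 6.39 t.
m_f = payload + dry = 0.831 + 1.339 = 2.17 t.
From the ideal rocket equation, Δv = v_e · ln(m₀/m_f) = 2930.0 × ln(2.945) = 2930.0 × 1.0800 ≈ 3164.4 m/s.

Δv ≈ 3.16 km/s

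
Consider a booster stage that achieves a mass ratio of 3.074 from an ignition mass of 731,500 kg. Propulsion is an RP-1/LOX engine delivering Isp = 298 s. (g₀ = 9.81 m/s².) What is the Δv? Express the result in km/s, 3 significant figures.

v_e = Isp · g₀ = 298 × 9.81 = 2923.4 m/s.
Using Δv = v_e ln(m₀/m_f): Δv = v_e · ln(3.074) = 2923.4 × 1.1230 ≈ 3282.9 m/s.

Δv ≈ 3.28 km/s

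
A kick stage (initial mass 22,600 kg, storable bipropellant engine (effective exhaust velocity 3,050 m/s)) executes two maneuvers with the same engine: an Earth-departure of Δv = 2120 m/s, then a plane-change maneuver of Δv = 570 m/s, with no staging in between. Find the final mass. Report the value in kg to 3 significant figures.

final mass ≈ 9360 kg

After the first burn: m = 22600 × exp(−2120/3050.0) = 22600 × 0.49903 = 11,278.1 kg.
After the second burn: m = 11,278.1 × exp(−570/3050.0) = 11,278.1 × 0.82954 = 9,355.64 kg.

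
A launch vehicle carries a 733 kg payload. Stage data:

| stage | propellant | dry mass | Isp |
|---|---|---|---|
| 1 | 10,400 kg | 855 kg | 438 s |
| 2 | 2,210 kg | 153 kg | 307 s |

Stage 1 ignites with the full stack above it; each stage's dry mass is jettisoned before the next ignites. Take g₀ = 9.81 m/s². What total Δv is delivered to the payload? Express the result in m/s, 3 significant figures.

Ignition mass of stage 1 = 10,400+855 + 2,210+153 + 733 = 14,351 kg.
Stage 1: m₀ = 14,351 kg, m_f = 14,351 − 10,400 = 3,951 kg; Δv = 438×9.81×ln(3.632) = 4296.8×1.2899 ≈ 5542 m/s.
Stage 2: m₀ = 3,096 kg, m_f = 3,096 − 2,210 = 886 kg; Δv = 307×9.81×ln(3.494) = 3011.7×1.2511 ≈ 3768 m/s.
Total Δv = 5542 + 3768 = 9310 m/s.

Δv ≈ 9310 m/s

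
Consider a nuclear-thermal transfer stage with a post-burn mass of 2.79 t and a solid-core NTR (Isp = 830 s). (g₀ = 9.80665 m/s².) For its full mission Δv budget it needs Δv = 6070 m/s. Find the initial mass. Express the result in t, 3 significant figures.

initial mass ≈ 5.88 t

v_e = Isp · g₀ = 830 × 9.80665 = 8139.5 m/s.
Using Δv = v_e ln(m₀/m_f): m₀/m_f = exp(Δv / v_e) = exp(6070 / 8139.5) = exp(0.7457) = 2.1080.
m₀ = m_f × 2.1080 = 2.79 × 2.1080 = 5.88132 t.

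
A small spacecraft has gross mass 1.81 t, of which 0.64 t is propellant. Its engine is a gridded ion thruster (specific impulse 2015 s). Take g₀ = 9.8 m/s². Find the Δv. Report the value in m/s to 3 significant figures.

v_e = Isp · g₀ = 2015 × 9.8 = 19747.0 m/s.
m_f = m₀ − m_prop = 1.81 − 0.64 = 1.17 t.
Δv = v_e · ln(m₀/m_f) = 19747.0 × ln(1.547) = 19747.0 × 0.4363 ≈ 8616.1 m/s.

Δv ≈ 8620 m/s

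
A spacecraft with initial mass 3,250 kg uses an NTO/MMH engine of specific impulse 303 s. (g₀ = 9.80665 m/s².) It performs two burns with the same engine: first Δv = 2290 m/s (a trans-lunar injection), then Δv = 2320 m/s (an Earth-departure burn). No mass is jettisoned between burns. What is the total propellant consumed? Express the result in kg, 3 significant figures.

v_e = Isp · g₀ = 303 × 9.80665 = 2971.4 m/s.
After the first burn: m = 3250 × exp(−2290/2971.4) = 3250 × 0.46270 = 1,503.78 kg.
After the second burn: m = 1,503.78 × exp(−2320/2971.4) = 1,503.78 × 0.45805 = 688.806 kg.
Total propellant = m₀ − m_final = 3250 − 688.806 = 2,561.194 kg.

total propellant consumed ≈ 2560 kg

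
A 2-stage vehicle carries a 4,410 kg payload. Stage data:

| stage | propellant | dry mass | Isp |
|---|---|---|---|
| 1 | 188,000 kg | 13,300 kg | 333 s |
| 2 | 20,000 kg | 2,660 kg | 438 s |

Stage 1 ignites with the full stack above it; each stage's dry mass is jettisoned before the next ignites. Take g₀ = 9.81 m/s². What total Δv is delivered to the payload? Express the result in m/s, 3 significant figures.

Δv ≈ 11400 m/s

Ignition mass of stage 1 = 188,000+13,300 + 20,000+2,660 + 4,410 = 228,370 kg.
Stage 1: m₀ = 228,370 kg, m_f = 228,370 − 188,000 = 40,370 kg; Δv = 333×9.81×ln(5.657) = 3266.7×1.7329 ≈ 5661 m/s.
Stage 2: m₀ = 27,070 kg, m_f = 27,070 − 20,000 = 7,070 kg; Δv = 438×9.81×ln(3.829) = 4296.8×1.3426 ≈ 5769 m/s.
Total Δv = 5661 + 5769 = 11430 m/s.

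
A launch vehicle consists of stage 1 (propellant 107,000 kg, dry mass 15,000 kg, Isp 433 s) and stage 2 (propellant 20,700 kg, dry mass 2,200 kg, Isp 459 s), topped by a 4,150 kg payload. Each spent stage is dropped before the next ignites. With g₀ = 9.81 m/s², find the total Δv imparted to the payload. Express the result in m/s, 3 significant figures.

Δv ≈ 11900 m/s

Ignition mass of stage 1 = 107,000+15,000 + 20,700+2,200 + 4,150 = 149,050 kg.
Stage 1: m₀ = 149,050 kg, m_f = 149,050 − 107,000 = 42,050 kg; Δv = 433×9.81×ln(3.545) = 4247.7×1.2654 ≈ 5375 m/s.
Stage 2: m₀ = 27,050 kg, m_f = 27,050 − 20,700 = 6,350 kg; Δv = 459×9.81×ln(4.26) = 4502.8×1.4492 ≈ 6526 m/s.
Total Δv = 5375 + 6526 = 11901 m/s.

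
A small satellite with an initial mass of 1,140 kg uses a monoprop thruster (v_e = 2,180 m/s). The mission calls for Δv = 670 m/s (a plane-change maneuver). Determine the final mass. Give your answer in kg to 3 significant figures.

By the Tsiolkovsky rocket equation, m₀/m_f = exp(Δv / v_e) = exp(670 / 2180.0) = exp(0.3073) = 1.3598.
m_f = m₀ / 1.3598 = 1,140 / 1.3598 = 838.359 kg.

final mass ≈ 838 kg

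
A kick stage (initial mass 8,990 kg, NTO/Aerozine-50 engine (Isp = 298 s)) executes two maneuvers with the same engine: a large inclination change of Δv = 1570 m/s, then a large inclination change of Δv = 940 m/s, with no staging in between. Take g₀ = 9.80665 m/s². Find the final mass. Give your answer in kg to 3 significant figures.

v_e = Isp · g₀ = 298 × 9.80665 = 2922.4 m/s.
After the first burn: m = 8990 × exp(−1570/2922.4) = 8990 × 0.58436 = 5,253.4 kg.
After the second burn: m = 5,253.4 × exp(−940/2922.4) = 5,253.4 × 0.72495 = 3,808.45 kg.

final mass ≈ 3810 kg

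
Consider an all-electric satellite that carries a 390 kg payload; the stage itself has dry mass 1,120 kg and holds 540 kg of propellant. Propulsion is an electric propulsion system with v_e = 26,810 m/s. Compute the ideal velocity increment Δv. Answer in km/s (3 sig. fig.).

m₀ = payload + dry + propellant = 390 + 1,120 + 540 = 2,050 kg.
m_f = payload + dry = 390 + 1,120 = 1,510 kg.
Δv = v_e · ln(m₀/m_f) = 26810.0 × ln(1.358) = 26810.0 × 0.3057 ≈ 8196.6 m/s.

Δv ≈ 8.20 km/s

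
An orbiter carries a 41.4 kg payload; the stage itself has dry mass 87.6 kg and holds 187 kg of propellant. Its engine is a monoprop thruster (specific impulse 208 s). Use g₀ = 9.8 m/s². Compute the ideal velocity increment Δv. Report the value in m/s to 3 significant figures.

Δv ≈ 1830 m/s

v_e = Isp · g₀ = 208 × 9.8 = 2038.4 m/s.
m₀ = payload + dry + propellant = 41.4 + 87.6 + 187 = 316 kg.
m_f = payload + dry = 41.4 + 87.6 = 129 kg.
Δv = v_e · ln(m₀/m_f) = 2038.4 × ln(2.45) = 2038.4 × 0.8959 ≈ 1826.3 m/s.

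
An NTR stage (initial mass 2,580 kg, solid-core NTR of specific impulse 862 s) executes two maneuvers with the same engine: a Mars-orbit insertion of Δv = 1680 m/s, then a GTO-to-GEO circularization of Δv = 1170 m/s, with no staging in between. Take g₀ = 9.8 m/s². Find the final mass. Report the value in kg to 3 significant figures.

final mass ≈ 1840 kg

v_e = Isp · g₀ = 862 × 9.8 = 8447.6 m/s.
After the first burn: m = 2580 × exp(−1680/8447.6) = 2580 × 0.81965 = 2,114.7 kg.
After the second burn: m = 2,114.7 × exp(−1170/8447.6) = 2,114.7 × 0.87066 = 1,841.18 kg.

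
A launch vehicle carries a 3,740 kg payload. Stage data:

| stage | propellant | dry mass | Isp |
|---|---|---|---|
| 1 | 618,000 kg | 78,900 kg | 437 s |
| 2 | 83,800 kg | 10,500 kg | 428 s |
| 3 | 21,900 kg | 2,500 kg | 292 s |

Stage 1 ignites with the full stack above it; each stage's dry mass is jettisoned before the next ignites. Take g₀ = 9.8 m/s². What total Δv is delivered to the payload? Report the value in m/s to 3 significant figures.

Ignition mass of stage 1 = 618,000+78,900 + 83,800+10,500 + 21,900+2,500 + 3,740 = 819,340 kg.
Stage 1: m₀ = 819,340 kg, m_f = 819,340 − 618,000 = 201,340 kg; Δv = 437×9.8×ln(4.069) = 4282.6×1.4035 ≈ 6011 m/s.
Stage 2: m₀ = 122,440 kg, m_f = 122,440 − 83,800 = 38,640 kg; Δv = 428×9.8×ln(3.169) = 4194.4×1.1533 ≈ 4838 m/s.
Stage 3: m₀ = 28,140 kg, m_f = 28,140 − 21,900 = 6,240 kg; Δv = 292×9.8×ln(4.51) = 2861.6×1.5062 ≈ 4310 m/s.
Total Δv = 6011 + 4838 + 4310 = 15159 m/s.

Δv ≈ 15200 m/s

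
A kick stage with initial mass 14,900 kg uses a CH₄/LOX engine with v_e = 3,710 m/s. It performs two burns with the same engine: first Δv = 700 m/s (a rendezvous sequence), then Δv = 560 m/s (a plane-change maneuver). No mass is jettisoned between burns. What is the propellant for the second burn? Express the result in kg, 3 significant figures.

After the first burn: m = 14900 × exp(−700/3710.0) = 14900 × 0.82805 = 12,337.9 kg.
After the second burn: m = 12,337.9 × exp(−560/3710.0) = 12,337.9 × 0.85990 = 10,609.4 kg.
Second-burn propellant = 12,337.9 − 10,609.4 = 1,728.5 kg.

propellant for the second burn ≈ 1730 kg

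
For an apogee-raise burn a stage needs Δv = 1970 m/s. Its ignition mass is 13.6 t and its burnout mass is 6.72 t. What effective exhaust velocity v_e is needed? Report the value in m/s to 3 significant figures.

ln(m₀/m_f) = ln(13600/6720) = ln(2.024) = 0.7050.
By the Tsiolkovsky rocket equation, v_e = Δv / ln(m₀/m_f) = 1970 / 0.7050 = 2794.4 m/s.

v_e ≈ 2790 m/s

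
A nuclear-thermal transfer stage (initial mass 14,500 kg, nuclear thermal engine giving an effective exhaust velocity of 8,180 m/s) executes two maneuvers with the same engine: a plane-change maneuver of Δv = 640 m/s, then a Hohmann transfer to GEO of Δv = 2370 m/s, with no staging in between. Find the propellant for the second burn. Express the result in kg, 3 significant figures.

After the first burn: m = 14500 × exp(−640/8180.0) = 14500 × 0.92474 = 13,408.7 kg.
After the second burn: m = 13,408.7 × exp(−2370/8180.0) = 13,408.7 × 0.74846 = 10,035.9 kg.
Second-burn propellant = 13,408.7 − 10,035.9 = 3,372.8 kg.

propellant for the second burn ≈ 3370 kg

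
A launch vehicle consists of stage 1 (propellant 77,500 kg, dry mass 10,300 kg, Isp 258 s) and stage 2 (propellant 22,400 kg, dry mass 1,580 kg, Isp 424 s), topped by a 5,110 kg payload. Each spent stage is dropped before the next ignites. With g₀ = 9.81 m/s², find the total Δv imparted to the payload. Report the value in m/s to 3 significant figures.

Ignition mass of stage 1 = 77,500+10,300 + 22,400+1,580 + 5,110 = 116,890 kg.
Stage 1: m₀ = 116,890 kg, m_f = 116,890 − 77,500 = 39,390 kg; Δv = 258×9.81×ln(2.968) = 2531.0×1.0877 ≈ 2753 m/s.
Stage 2: m₀ = 29,090 kg, m_f = 29,090 − 22,400 = 6,690 kg; Δv = 424×9.81×ln(4.348) = 4159.4×1.4698 ≈ 6113 m/s.
Total Δv = 2753 + 6113 = 8866 m/s.

Δv ≈ 8870 m/s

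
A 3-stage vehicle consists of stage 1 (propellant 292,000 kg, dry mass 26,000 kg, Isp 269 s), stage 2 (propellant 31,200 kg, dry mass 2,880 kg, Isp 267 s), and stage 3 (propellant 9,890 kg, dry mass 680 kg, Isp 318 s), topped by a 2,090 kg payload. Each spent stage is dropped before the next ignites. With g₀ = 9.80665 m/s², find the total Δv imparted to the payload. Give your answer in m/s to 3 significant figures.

Ignition mass of stage 1 = 292,000+26,000 + 31,200+2,880 + 9,890+680 + 2,090 = 364,740 kg.
Stage 1: m₀ = 364,740 kg, m_f = 364,740 − 292,000 = 72,740 kg; Δv = 269×9.80665×ln(5.014) = 2638.0×1.6123 ≈ 4253 m/s.
Stage 2: m₀ = 46,740 kg, m_f = 46,740 − 31,200 = 15,540 kg; Δv = 267×9.80665×ln(3.008) = 2618.4×1.1012 ≈ 2883 m/s.
Stage 3: m₀ = 12,660 kg, m_f = 12,660 − 9,890 = 2,770 kg; Δv = 318×9.80665×ln(4.57) = 3118.5×1.5196 ≈ 4739 m/s.
Total Δv = 4253 + 2883 + 4739 = 11875 m/s.

Δv ≈ 11900 m/s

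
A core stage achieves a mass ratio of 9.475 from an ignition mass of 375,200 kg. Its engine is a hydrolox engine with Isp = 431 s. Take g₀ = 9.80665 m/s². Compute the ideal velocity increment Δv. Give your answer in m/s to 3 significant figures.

Δv ≈ 9500 m/s

v_e = Isp · g₀ = 431 × 9.80665 = 4226.7 m/s.
Δv = v_e · ln(9.475) = 4226.7 × 2.2487 ≈ 9504.3 m/s.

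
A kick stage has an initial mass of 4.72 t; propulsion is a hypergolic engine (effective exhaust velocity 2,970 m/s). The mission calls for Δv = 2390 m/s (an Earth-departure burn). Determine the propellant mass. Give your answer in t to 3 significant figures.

propellant mass ≈ 2.61 t

m₀/m_f = exp(Δv / v_e) = exp(2390 / 2970.0) = exp(0.8047) = 2.2361.
m_f = 4.72 / 2.2361 = 2.11082 t, so propellant = m₀ − m_f = 4.72 − 2.11082 = 2.60918 t.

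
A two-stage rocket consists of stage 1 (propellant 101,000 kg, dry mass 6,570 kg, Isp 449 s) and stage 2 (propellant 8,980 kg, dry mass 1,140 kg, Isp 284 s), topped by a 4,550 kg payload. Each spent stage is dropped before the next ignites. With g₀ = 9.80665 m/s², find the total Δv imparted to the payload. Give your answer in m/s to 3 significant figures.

Ignition mass of stage 1 = 101,000+6,570 + 8,980+1,140 + 4,550 = 122,240 kg.
Stage 1: m₀ = 122,240 kg, m_f = 122,240 − 101,000 = 21,240 kg; Δv = 449×9.80665×ln(5.755) = 4403.2×1.7501 ≈ 7706 m/s.
Stage 2: m₀ = 14,670 kg, m_f = 14,670 − 8,980 = 5,690 kg; Δv = 284×9.80665×ln(2.578) = 2785.1×0.9471 ≈ 2638 m/s.
Total Δv = 7706 + 2638 = 10344 m/s.

Δv ≈ 10300 m/s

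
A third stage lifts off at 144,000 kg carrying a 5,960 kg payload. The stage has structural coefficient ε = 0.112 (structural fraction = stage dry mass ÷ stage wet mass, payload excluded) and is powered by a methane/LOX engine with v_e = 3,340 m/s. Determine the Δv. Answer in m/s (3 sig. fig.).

Stage wet mass = m₀ − payload = 144,000 − 5,960 = 138,040 kg.
Stage dry mass = ε × stage wet mass = 0.112 × 138,040 = 15,460.5 kg.
Burnout mass m_f = stage dry + payload = 15,460.5 + 5,960 = 21,420.5 kg.
Δv = v_e · ln(144,000/21,420.5) = 3340.0 × ln(6.723) = 3340.0 × 1.9055 ≈ 6364 m/s.

Δv ≈ 6360 m/s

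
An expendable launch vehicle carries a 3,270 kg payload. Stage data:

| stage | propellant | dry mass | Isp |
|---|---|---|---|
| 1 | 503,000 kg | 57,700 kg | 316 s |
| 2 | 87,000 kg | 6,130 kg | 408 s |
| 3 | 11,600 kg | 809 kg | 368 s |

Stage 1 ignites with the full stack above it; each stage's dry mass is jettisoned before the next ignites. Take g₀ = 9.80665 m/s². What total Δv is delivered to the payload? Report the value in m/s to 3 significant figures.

Ignition mass of stage 1 = 503,000+57,700 + 87,000+6,130 + 11,600+809 + 3,270 = 669,509 kg.
Stage 1: m₀ = 669,509 kg, m_f = 669,509 − 503,000 = 166,509 kg; Δv = 316×9.80665×ln(4.021) = 3098.9×1.3915 ≈ 4312 m/s.
Stage 2: m₀ = 108,809 kg, m_f = 108,809 − 87,000 = 21,809 kg; Δv = 408×9.80665×ln(4.989) = 4001.1×1.6073 ≈ 6431 m/s.
Stage 3: m₀ = 15,679 kg, m_f = 15,679 − 11,600 = 4,079 kg; Δv = 368×9.80665×ln(3.844) = 3608.8×1.3465 ≈ 4859 m/s.
Total Δv = 4312 + 6431 + 4859 = 15602 m/s.

Δv ≈ 15600 m/s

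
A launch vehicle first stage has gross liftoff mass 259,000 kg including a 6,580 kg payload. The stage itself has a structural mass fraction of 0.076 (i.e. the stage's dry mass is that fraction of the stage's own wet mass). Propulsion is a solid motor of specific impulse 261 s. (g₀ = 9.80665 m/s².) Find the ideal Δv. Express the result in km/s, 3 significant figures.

Δv ≈ 5.91 km/s

Stage wet mass = m₀ − payload = 259,000 − 6,580 = 252,420 kg.
Stage dry mass = ε × stage wet mass = 0.076 × 252,420 = 19,183.9 kg.
Burnout mass m_f = stage dry + payload = 19,183.9 + 6,580 = 25,763.9 kg.
v_e = Isp · g₀ = 261 × 9.80665 = 2559.5 m/s.
From the ideal rocket equation, Δv = v_e · ln(259,000/25,763.9) = 2559.5 × ln(10.05) = 2559.5 × 2.3079 ≈ 5907 m/s.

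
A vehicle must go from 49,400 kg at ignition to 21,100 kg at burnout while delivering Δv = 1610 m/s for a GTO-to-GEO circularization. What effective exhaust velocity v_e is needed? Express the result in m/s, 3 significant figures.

ln(m₀/m_f) = ln(49400/21100) = ln(2.341) = 0.8507.
Using Δv = v_e ln(m₀/m_f): v_e = Δv / ln(m₀/m_f) = 1610 / 0.8507 = 1892.6 m/s.

v_e ≈ 1890 m/s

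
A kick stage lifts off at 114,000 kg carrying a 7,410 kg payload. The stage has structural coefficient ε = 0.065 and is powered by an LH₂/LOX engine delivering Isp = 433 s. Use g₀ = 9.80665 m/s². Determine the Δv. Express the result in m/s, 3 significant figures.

Stage wet mass = m₀ − payload = 114,000 − 7,410 = 106,590 kg.
Stage dry mass = ε × stage wet mass = 0.065 × 106,590 = 6,928.35 kg.
Burnout mass m_f = stage dry + payload = 6,928.35 + 7,410 = 14,338.35 kg.
v_e = Isp · g₀ = 433 × 9.80665 = 4246.3 m/s.
By the Tsiolkovsky rocket equation, Δv = v_e · ln(114,000/14,338.35) = 4246.3 × ln(7.951) = 4246.3 × 2.0733 ≈ 8804 m/s.

Δv ≈ 8800 m/s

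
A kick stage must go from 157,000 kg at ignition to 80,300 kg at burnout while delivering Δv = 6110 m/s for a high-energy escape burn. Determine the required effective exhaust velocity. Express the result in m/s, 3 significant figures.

v_e ≈ 9110 m/s

ln(m₀/m_f) = ln(157000/80300) = ln(1.955) = 0.6705.
v_e = Δv / ln(m₀/m_f) = 6110 / 0.6705 = 9112.9 m/s.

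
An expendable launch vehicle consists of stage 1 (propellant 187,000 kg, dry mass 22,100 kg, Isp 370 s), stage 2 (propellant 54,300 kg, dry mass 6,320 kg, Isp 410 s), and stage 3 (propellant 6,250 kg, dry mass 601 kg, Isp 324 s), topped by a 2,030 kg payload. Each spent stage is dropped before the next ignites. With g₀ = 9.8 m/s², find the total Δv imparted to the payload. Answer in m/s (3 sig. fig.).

Δv ≈ 14000 m/s

Ignition mass of stage 1 = 187,000+22,100 + 54,300+6,320 + 6,250+601 + 2,030 = 278,601 kg.
Stage 1: m₀ = 278,601 kg, m_f = 278,601 − 187,000 = 91,601 kg; Δv = 370×9.8×ln(3.041) = 3626.0×1.1123 ≈ 4033 m/s.
Stage 2: m₀ = 69,501 kg, m_f = 69,501 − 54,300 = 15,201 kg; Δv = 410×9.8×ln(4.572) = 4018.0×1.5200 ≈ 6107 m/s.
Stage 3: m₀ = 8,881 kg, m_f = 8,881 − 6,250 = 2,631 kg; Δv = 324×9.8×ln(3.376) = 3175.2×1.2166 ≈ 3863 m/s.
Total Δv = 4033 + 6107 + 3863 = 14003 m/s.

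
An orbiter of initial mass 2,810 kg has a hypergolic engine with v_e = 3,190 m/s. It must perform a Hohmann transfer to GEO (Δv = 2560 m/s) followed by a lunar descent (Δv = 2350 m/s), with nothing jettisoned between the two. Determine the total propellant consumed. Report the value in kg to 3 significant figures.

total propellant consumed ≈ 2210 kg

After the first burn: m = 2810 × exp(−2560/3190.0) = 2810 × 0.44820 = 1,259.44 kg.
After the second burn: m = 1,259.44 × exp(−2350/3190.0) = 1,259.44 × 0.47870 = 602.894 kg.
Total propellant = m₀ − m_final = 2810 − 602.894 = 2,207.106 kg.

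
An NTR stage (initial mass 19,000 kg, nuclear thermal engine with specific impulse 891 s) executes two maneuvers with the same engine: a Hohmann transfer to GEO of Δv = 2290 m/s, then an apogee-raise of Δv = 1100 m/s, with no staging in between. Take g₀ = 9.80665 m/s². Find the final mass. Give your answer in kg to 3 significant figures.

final mass ≈ 12900 kg

v_e = Isp · g₀ = 891 × 9.80665 = 8737.7 m/s.
After the first burn: m = 19000 × exp(−2290/8737.7) = 19000 × 0.76945 = 14,619.6 kg.
After the second burn: m = 14,619.6 × exp(−1100/8737.7) = 14,619.6 × 0.88171 = 12,890.2 kg.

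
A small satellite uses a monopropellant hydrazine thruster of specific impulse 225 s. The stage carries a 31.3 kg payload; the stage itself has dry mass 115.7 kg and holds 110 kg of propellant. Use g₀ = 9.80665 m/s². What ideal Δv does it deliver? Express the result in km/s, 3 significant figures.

v_e = Isp · g₀ = 225 × 9.80665 = 2206.5 m/s.
m₀ = payload + dry + propellant = 31.3 + 115.7 + 110 = 257 kg.
m_f = payload + dry = 31.3 + 115.7 = 147 kg.
Δv = v_e · ln(m₀/m_f) = 2206.5 × ln(1.748) = 2206.5 × 0.5586 ≈ 1232.6 m/s.

Δv ≈ 1.23 km/s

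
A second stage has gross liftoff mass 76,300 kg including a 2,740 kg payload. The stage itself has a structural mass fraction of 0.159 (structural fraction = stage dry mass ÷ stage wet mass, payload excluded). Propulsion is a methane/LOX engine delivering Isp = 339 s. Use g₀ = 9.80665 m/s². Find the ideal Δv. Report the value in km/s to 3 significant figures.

Stage wet mass = m₀ − payload = 76,300 − 2,740 = 73,560 kg.
Stage dry mass = ε × stage wet mass = 0.159 × 73,560 = 11,696 kg.
Burnout mass m_f = stage dry + payload = 11,696 + 2,740 = 14,436 kg.
v_e = Isp · g₀ = 339 × 9.80665 = 3324.5 m/s.
Δv = v_e · ln(76,300/14,436) = 3324.5 × ln(5.285) = 3324.5 × 1.6649 ≈ 5535 m/s.

Δv ≈ 5.54 km/s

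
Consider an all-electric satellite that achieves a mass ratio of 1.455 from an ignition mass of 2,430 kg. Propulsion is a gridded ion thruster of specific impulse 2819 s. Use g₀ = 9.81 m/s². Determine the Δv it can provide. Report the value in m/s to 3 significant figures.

v_e = Isp · g₀ = 2819 × 9.81 = 27654.4 m/s.
From the ideal rocket equation, Δv = v_e · ln(1.455) = 27654.4 × 0.3750 ≈ 10370.6 m/s.

Δv ≈ 10400 m/s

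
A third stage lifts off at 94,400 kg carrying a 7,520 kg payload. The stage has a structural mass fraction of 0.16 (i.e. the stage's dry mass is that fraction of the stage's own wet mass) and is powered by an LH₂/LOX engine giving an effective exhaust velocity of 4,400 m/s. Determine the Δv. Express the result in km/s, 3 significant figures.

Stage wet mass = m₀ − payload = 94,400 − 7,520 = 86,880 kg.
Stage dry mass = ε × stage wet mass = 0.16 × 86,880 = 13,900.8 kg.
Burnout mass m_f = stage dry + payload = 13,900.8 + 7,520 = 21,420.8 kg.
Rocket equation: Δv = v_e · ln(94,400/21,420.8) = 4400.0 × ln(4.407) = 4400.0 × 1.4832 ≈ 6526 m/s.

Δv ≈ 6.53 km/s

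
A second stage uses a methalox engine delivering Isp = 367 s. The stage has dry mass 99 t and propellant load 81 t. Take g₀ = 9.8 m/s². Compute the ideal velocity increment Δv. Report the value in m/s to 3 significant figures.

v_e = Isp · g₀ = 367 × 9.8 = 3596.6 m/s.
m₀ = m_dry + m_prop = 99 + 81 = 180 t.
Δv = v_e · ln(m₀/m_f) = 3596.6 × ln(1.818) = 3596.6 × 0.5978 ≈ 2150.2 m/s.

Δv ≈ 2150 m/s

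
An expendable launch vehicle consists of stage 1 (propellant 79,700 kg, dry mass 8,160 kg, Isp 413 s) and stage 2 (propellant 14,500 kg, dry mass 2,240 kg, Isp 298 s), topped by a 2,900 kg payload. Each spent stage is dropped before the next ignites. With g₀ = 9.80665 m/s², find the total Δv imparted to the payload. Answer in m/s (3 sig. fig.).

Δv ≈ 9400 m/s

Ignition mass of stage 1 = 79,700+8,160 + 14,500+2,240 + 2,900 = 107,500 kg.
Stage 1: m₀ = 107,500 kg, m_f = 107,500 − 79,700 = 27,800 kg; Δv = 413×9.80665×ln(3.867) = 4050.1×1.3525 ≈ 5478 m/s.
Stage 2: m₀ = 19,640 kg, m_f = 19,640 − 14,500 = 5,140 kg; Δv = 298×9.80665×ln(3.821) = 2922.4×1.3405 ≈ 3917 m/s.
Total Δv = 5478 + 3917 = 9395 m/s.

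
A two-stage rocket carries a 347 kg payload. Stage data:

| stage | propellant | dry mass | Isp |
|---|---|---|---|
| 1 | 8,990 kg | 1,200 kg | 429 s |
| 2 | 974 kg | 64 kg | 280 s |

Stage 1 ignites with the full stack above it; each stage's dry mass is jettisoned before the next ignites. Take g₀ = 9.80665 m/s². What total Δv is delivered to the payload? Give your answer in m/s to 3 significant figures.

Δv ≈ 9640 m/s

Ignition mass of stage 1 = 8,990+1,200 + 974+64 + 347 = 11,575 kg.
Stage 1: m₀ = 11,575 kg, m_f = 11,575 − 8,990 = 2,585 kg; Δv = 429×9.80665×ln(4.478) = 4207.1×1.4991 ≈ 6307 m/s.
Stage 2: m₀ = 1,385 kg, m_f = 1,385 − 974 = 411 kg; Δv = 280×9.80665×ln(3.37) = 2745.9×1.2149 ≈ 3336 m/s.
Total Δv = 6307 + 3336 = 9643 m/s.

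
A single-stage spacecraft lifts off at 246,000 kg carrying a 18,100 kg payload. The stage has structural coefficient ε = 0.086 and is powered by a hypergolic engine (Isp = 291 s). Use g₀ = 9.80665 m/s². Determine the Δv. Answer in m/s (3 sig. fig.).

Δv ≈ 5350 m/s

Stage wet mass = m₀ − payload = 246,000 − 18,100 = 227,900 kg.
Stage dry mass = ε × stage wet mass = 0.086 × 227,900 = 19,599.4 kg.
Burnout mass m_f = stage dry + payload = 19,599.4 + 18,100 = 37,699.4 kg.
v_e = Isp · g₀ = 291 × 9.80665 = 2853.7 m/s.
Δv = v_e · ln(246,000/37,699.4) = 2853.7 × ln(6.525) = 2853.7 × 1.8757 ≈ 5353 m/s.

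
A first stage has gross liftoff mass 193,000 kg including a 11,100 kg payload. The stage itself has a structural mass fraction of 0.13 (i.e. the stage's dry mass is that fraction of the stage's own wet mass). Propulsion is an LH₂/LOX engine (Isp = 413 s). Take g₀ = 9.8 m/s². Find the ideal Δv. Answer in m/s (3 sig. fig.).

Stage wet mass = m₀ − payload = 193,000 − 11,100 = 181,900 kg.
Stage dry mass = ε × stage wet mass = 0.13 × 181,900 = 23,647 kg.
Burnout mass m_f = stage dry + payload = 23,647 + 11,100 = 34,747 kg.
v_e = Isp · g₀ = 413 × 9.8 = 4047.4 m/s.
Δv = v_e · ln(193,000/34,747) = 4047.4 × ln(5.554) = 4047.4 × 1.7146 ≈ 6940 m/s.

Δv ≈ 6940 m/s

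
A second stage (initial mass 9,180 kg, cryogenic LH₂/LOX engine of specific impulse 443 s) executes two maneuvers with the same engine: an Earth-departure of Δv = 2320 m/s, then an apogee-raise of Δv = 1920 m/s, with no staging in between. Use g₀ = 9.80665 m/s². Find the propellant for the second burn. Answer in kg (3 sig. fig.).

v_e = Isp · g₀ = 443 × 9.80665 = 4344.3 m/s.
After the first burn: m = 9180 × exp(−2320/4344.3) = 9180 × 0.58624 = 5,381.68 kg.
After the second burn: m = 5,381.68 × exp(−1920/4344.3) = 5,381.68 × 0.64278 = 3,459.24 kg.
Second-burn propellant = 5,381.68 − 3,459.24 = 1,922.44 kg.

propellant for the second burn ≈ 1920 kg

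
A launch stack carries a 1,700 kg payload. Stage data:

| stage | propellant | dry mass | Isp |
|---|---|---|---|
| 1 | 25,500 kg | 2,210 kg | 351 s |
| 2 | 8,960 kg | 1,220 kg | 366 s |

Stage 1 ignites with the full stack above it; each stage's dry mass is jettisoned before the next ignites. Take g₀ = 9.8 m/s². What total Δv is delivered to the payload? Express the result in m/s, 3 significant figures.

Ignition mass of stage 1 = 25,500+2,210 + 8,960+1,220 + 1,700 = 39,590 kg.
Stage 1: m₀ = 39,590 kg, m_f = 39,590 − 25,500 = 14,090 kg; Δv = 351×9.8×ln(2.81) = 3439.8×1.0331 ≈ 3554 m/s.
Stage 2: m₀ = 11,880 kg, m_f = 11,880 − 8,960 = 2,920 kg; Δv = 366×9.8×ln(4.068) = 3586.8×1.4033 ≈ 5033 m/s.
Total Δv = 3554 + 5033 = 8587 m/s.

Δv ≈ 8590 m/s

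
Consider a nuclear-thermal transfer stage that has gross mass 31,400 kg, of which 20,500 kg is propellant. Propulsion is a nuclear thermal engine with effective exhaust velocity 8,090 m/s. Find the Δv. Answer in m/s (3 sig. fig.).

m_f = m₀ − m_prop = 31,400 − 20,500 = 10,900 kg.
Using Δv = v_e ln(m₀/m_f): Δv = v_e · ln(m₀/m_f) = 8090.0 × ln(2.881) = 8090.0 × 1.0580 ≈ 8559.6 m/s.

Δv ≈ 8560 m/s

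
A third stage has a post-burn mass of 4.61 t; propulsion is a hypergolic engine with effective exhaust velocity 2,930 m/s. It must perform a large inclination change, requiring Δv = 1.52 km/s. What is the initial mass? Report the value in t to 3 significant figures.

By the Tsiolkovsky rocket equation, m₀/m_f = exp(Δv / v_e) = exp(1520 / 2930.0) = exp(0.5188) = 1.6800.
m₀ = m_f × 1.6800 = 4.61 × 1.6800 = 7.7448 t.

initial mass ≈ 7.74 t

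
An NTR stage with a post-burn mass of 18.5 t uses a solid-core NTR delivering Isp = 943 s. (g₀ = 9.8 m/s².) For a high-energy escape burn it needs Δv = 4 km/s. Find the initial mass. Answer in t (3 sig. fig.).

initial mass ≈ 28.5 t

v_e = Isp · g₀ = 943 × 9.8 = 9241.4 m/s.
Using Δv = v_e ln(m₀/m_f): m₀/m_f = exp(Δv / v_e) = exp(4000 / 9241.4) = exp(0.4328) = 1.5416.
m₀ = m_f × 1.5416 = 18.5 × 1.5416 = 28.5196 t.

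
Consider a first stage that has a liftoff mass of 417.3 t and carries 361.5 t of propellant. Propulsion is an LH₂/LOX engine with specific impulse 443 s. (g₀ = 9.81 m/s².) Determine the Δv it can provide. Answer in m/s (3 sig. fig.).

v_e = Isp · g₀ = 443 × 9.81 = 4345.8 m/s.
m_f = m₀ − m_prop = 417.3 − 361.5 = 55.8 t.
Rocket equation: Δv = v_e · ln(m₀/m_f) = 4345.8 × ln(7.478) = 4345.8 × 2.0120 ≈ 8743.9 m/s.

Δv ≈ 8740 m/s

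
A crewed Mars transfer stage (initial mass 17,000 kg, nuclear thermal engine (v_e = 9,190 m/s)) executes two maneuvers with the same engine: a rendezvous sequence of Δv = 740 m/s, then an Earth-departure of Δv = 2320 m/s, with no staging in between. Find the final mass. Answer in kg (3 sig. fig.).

After the first burn: m = 17000 × exp(−740/9190.0) = 17000 × 0.92263 = 15,684.7 kg.
After the second burn: m = 15,684.7 × exp(−2320/9190.0) = 15,684.7 × 0.77690 = 12,185.4 kg.

final mass ≈ 12200 kg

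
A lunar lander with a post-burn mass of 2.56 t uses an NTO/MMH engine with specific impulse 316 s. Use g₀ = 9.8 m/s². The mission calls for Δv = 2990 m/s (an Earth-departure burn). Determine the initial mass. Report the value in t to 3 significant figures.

v_e = Isp · g₀ = 316 × 9.8 = 3096.8 m/s.
m₀/m_f = exp(Δv / v_e) = exp(2990 / 3096.8) = exp(0.9655) = 2.6261.
m₀ = m_f × 2.6261 = 2.56 × 2.6261 = 6.72282 t.

initial mass ≈ 6.72 t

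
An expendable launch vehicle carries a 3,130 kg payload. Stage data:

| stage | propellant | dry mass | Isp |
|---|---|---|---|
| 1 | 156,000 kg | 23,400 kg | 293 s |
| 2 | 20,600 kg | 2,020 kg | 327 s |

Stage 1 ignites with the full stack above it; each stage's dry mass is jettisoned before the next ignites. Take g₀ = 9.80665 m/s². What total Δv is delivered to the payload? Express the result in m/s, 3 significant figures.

Δv ≈ 9270 m/s

Ignition mass of stage 1 = 156,000+23,400 + 20,600+2,020 + 3,130 = 205,150 kg.
Stage 1: m₀ = 205,150 kg, m_f = 205,150 − 156,000 = 49,150 kg; Δv = 293×9.80665×ln(4.174) = 2873.3×1.4289 ≈ 4106 m/s.
Stage 2: m₀ = 25,750 kg, m_f = 25,750 − 20,600 = 5,150 kg; Δv = 327×9.80665×ln(5) = 3206.8×1.6094 ≈ 5161 m/s.
Total Δv = 4106 + 5161 = 9267 m/s.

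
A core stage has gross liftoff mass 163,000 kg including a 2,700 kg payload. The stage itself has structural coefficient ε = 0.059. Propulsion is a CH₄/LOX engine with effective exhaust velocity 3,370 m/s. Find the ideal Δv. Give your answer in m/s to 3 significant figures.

Stage wet mass = m₀ − payload = 163,000 − 2,700 = 160,300 kg.
Stage dry mass = ε × stage wet mass = 0.059 × 160,300 = 9,457.7 kg.
Burnout mass m_f = stage dry + payload = 9,457.7 + 2,700 = 12,157.7 kg.
From the ideal rocket equation, Δv = v_e · ln(163,000/12,157.7) = 3370.0 × ln(13.41) = 3370.0 × 2.5958 ≈ 8748 m/s.

Δv ≈ 8750 m/s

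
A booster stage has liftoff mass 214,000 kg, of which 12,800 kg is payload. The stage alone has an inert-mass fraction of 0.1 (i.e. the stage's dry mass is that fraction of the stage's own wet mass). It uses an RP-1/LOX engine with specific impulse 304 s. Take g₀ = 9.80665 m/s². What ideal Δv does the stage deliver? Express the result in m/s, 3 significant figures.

Stage wet mass = m₀ − payload = 214,000 − 12,800 = 201,200 kg.
Stage dry mass = ε × stage wet mass = 0.1 × 201,200 = 20,120 kg.
Burnout mass m_f = stage dry + payload = 20,120 + 12,800 = 32,920 kg.
v_e = Isp · g₀ = 304 × 9.80665 = 2981.2 m/s.
Δv = v_e · ln(214,000/32,920) = 2981.2 × ln(6.501) = 2981.2 × 1.8719 ≈ 5581 m/s.

Δv ≈ 5580 m/s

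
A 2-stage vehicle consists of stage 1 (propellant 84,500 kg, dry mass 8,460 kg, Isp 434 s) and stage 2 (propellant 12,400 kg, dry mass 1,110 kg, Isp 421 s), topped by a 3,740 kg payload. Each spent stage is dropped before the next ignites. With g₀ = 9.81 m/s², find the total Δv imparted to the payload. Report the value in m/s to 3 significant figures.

Ignition mass of stage 1 = 84,500+8,460 + 12,400+1,110 + 3,740 = 110,210 kg.
Stage 1: m₀ = 110,210 kg, m_f = 110,210 − 84,500 = 25,710 kg; Δv = 434×9.81×ln(4.287) = 4257.5×1.4555 ≈ 6197 m/s.
Stage 2: m₀ = 17,250 kg, m_f = 17,250 − 12,400 = 4,850 kg; Δv = 421×9.81×ln(3.557) = 4130.0×1.2688 ≈ 5240 m/s.
Total Δv = 6197 + 5240 = 11437 m/s.

Δv ≈ 11400 m/s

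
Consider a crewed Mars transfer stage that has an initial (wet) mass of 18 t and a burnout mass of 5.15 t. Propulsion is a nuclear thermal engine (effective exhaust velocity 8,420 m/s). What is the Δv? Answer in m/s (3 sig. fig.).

Δv ≈ 10500 m/s

From the ideal rocket equation, Δv = v_e · ln(m₀/m_f) = 8420.0 × ln(3.495) = 8420.0 × 1.2514 ≈ 10536.6 m/s.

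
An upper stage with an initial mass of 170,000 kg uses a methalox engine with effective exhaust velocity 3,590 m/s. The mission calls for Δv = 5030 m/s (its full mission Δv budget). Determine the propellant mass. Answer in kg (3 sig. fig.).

propellant mass ≈ 128000 kg

Rocket equation: m₀/m_f = exp(Δv / v_e) = exp(5030 / 3590.0) = exp(1.4011) = 4.0597.
m_f = 170,000 / 4.0597 = 41,875 kg, so propellant = m₀ − m_f = 170,000 − 41,875 = 128,125 kg.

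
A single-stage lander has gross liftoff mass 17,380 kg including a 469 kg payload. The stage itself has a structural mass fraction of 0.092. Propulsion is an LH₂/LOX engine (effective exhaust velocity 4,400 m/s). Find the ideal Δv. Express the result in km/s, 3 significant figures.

Δv ≈ 9.46 km/s

Stage wet mass = m₀ − payload = 17,380 − 469 = 16,911 kg.
Stage dry mass = ε × stage wet mass = 0.092 × 16,911 = 1,555.81 kg.
Burnout mass m_f = stage dry + payload = 1,555.81 + 469 = 2,024.81 kg.
Δv = v_e · ln(17,380/2,024.81) = 4400.0 × ln(8.584) = 4400.0 × 2.1498 ≈ 9459 m/s.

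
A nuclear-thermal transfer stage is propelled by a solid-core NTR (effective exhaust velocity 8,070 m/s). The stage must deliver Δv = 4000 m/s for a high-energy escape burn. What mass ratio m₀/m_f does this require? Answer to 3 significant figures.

m₀/m_f = exp(Δv / v_e) = exp(4000 / 8070.0) = exp(0.4957) = 1.6416.

mass ratio ≈ 1.64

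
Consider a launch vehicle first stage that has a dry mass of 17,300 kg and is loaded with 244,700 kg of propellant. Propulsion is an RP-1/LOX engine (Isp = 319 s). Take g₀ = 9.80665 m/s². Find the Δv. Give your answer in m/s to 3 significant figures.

v_e = Isp · g₀ = 319 × 9.80665 = 3128.3 m/s.
m₀ = m_dry + m_prop = 17,300 + 244,700 = 262,000 kg.
From the ideal rocket equation, Δv = v_e · ln(m₀/m_f) = 3128.3 × ln(15.14) = 3128.3 × 2.7176 ≈ 8501.6 m/s.

Δv ≈ 8500 m/s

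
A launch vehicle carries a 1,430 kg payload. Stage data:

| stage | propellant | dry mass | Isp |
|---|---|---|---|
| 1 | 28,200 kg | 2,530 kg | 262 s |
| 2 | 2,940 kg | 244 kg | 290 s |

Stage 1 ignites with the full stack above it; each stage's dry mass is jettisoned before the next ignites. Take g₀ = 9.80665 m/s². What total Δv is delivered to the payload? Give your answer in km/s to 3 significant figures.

Δv ≈ 6.99 km/s

Ignition mass of stage 1 = 28,200+2,530 + 2,940+244 + 1,430 = 35,344 kg.
Stage 1: m₀ = 35,344 kg, m_f = 35,344 − 28,200 = 7,144 kg; Δv = 262×9.80665×ln(4.947) = 2569.3×1.5989 ≈ 4108 m/s.
Stage 2: m₀ = 4,614 kg, m_f = 4,614 − 2,940 = 1,674 kg; Δv = 290×9.80665×ln(2.756) = 2843.9×1.0139 ≈ 2883 m/s.
Total Δv = 4108 + 2883 = 6991 m/s.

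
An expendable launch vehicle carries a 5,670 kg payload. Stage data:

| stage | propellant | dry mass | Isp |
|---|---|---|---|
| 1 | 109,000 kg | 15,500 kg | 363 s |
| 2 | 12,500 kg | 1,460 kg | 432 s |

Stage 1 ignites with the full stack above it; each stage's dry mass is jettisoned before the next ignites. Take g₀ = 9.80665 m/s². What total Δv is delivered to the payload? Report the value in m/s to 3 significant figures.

Δv ≈ 9320 m/s

Ignition mass of stage 1 = 109,000+15,500 + 12,500+1,460 + 5,670 = 144,130 kg.
Stage 1: m₀ = 144,130 kg, m_f = 144,130 − 109,000 = 35,130 kg; Δv = 363×9.80665×ln(4.103) = 3559.8×1.4117 ≈ 5025 m/s.
Stage 2: m₀ = 19,630 kg, m_f = 19,630 − 12,500 = 7,130 kg; Δv = 432×9.80665×ln(2.753) = 4236.5×1.0127 ≈ 4290 m/s.
Total Δv = 5025 + 4290 = 9315 m/s.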